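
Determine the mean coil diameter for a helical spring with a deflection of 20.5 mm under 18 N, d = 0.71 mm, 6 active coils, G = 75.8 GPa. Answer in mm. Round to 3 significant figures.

Required rate k = F/δ = 18/20.5 = 0.87805 N/mm
D = (Gd⁴/(8N_a·k))^(1/3) = (75.8×10³·0.71⁴/(8·6·0.87805))^(1/3)
  = (457.028)^(1/3) = 7.7028 mm

7.70 mm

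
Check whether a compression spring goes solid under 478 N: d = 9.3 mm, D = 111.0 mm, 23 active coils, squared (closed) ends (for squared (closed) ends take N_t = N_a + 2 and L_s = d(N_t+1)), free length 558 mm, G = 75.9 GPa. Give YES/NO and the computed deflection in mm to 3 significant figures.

k = Gd⁴/(8D³N_a) = (75.9×10³)(9.3⁴)/(8·111.0³·23) = 2.2562 N/mm
N_t = 25; L_s = 9.3·26 = 241.8 mm; δ_solid = L₀ − L_s = 558 − 241.8 = 316.2 mm
δ = F/k = 478/2.2562 = 211.86 mm
δ < δ_solid → spring does not go solid

NO, δ = 212 mm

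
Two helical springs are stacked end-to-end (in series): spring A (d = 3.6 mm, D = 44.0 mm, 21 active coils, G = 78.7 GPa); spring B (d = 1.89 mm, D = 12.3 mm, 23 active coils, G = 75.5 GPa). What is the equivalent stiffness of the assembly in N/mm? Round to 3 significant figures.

k_A = Gd⁴/(8D³N_a) = (78.7×10³)(3.6⁴)/(8·44.0³·21) = 0.92367 N/mm
k_B = Gd⁴/(8D³N_a) = (75.5×10³)(1.89⁴)/(8·12.3³·23) = 2.8136 N/mm
Series: 1/k_eq = 1/0.92367 + 1/2.8136 = 1.4381; k_eq = 0.69538 N/mm

0.695 N/mm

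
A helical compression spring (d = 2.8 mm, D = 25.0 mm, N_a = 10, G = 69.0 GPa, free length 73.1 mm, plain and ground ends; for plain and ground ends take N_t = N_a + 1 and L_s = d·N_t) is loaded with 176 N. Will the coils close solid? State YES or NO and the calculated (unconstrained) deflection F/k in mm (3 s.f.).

YES, δ = 51.9 mm

k = Gd⁴/(8D³N_a) = (69.0×10³)(2.8⁴)/(8·25.0³·10) = 3.3929 N/mm
N_t = 11; L_s = 2.8·11 = 30.8 mm; δ_solid = L₀ − L_s = 73.1 − 30.8 = 42.3 mm
δ = F/k = 176/3.3929 = 51.873 mm
δ ≥ δ_solid → spring goes solid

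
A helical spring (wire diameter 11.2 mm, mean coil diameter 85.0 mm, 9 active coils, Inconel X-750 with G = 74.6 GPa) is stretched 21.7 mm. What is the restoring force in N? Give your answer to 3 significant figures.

k = Gd⁴/(8D³N_a) = (74.6×10³)(11.2⁴)/(8·85.0³·9) = 26.547 N/mm
F = k·δ = 26.547 × 21.7 = 576.08 N

576 N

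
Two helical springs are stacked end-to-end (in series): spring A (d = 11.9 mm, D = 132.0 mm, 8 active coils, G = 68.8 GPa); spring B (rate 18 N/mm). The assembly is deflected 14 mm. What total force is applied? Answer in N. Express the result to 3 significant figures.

k_A = Gd⁴/(8D³N_a) = (68.8×10³)(11.9⁴)/(8·132.0³·8) = 9.3729 N/mm
Series: 1/k_eq = 1/9.3729 + 1/18 = 0.16225; k_eq = 6.1635 N/mm
F = k_eq·δ = 6.1635·14 = 86.289 N

86.3 N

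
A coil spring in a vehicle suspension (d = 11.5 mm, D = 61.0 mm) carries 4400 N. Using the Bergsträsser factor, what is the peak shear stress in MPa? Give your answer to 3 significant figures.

Spring index C = D/d = 61.0/11.5 = 5.3043
K_B = (4C+2)/(4C−3) = 23.217/18.217 = 1.2745
τ₀ = 8FD/(πd³) = 8·4400·61.0/(π·11.5³) = 2.1472e+06/4778 = 449.4 MPa
τ_max = K·τ₀ = 1.2745 × 449.4 = 572.74 MPa

573 MPa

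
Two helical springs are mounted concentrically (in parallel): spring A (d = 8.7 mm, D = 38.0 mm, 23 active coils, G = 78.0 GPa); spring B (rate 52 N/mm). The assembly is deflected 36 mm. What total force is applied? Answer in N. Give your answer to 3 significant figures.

3470 N

k_A = Gd⁴/(8D³N_a) = (78.0×10³)(8.7⁴)/(8·38.0³·23) = 44.259 N/mm
Parallel: k_eq = 44.259 + 52 = 96.259 N/mm
F = k_eq·δ = 96.259·36 = 3465.3 N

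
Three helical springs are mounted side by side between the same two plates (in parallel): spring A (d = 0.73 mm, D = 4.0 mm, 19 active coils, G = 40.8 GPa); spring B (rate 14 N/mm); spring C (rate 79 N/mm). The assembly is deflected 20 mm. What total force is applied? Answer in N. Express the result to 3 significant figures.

k_A = Gd⁴/(8D³N_a) = (40.8×10³)(0.73⁴)/(8·4.0³·19) = 1.191 N/mm
Parallel: k_eq = 1.191 + 14 + 79 = 94.191 N/mm
F = k_eq·δ = 94.191·20 = 1883.8 N

1880 N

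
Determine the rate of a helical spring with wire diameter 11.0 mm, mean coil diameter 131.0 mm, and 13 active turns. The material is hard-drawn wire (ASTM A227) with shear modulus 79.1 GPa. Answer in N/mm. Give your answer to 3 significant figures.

k = Gd⁴/(8D³N_a) = (79.1×10³ × 11.0⁴) / (8 × 131.0³ × 13)
  = 1.1581e+09 / 2.33801e+08 = 4.9534 N/mm

4.95 N/mm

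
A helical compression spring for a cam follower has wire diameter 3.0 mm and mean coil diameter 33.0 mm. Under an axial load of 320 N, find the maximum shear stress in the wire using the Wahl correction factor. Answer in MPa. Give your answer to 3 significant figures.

1130 MPa

Spring index C = D/d = 33.0/3.0 = 11.0000
K_W = (4C−1)/(4C−4) + 0.615/C = 43.000/40.000 + 0.0559 = 1.1309
τ₀ = 8FD/(πd³) = 8·320·33.0/(π·3.0³) = 84480/84.823 = 995.96 MPa
τ_max = K·τ₀ = 1.1309 × 995.96 = 1126.3 MPa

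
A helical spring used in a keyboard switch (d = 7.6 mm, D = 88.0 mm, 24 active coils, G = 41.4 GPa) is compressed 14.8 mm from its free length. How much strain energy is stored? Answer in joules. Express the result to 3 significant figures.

0.116 J

k = Gd⁴/(8D³N_a) = (41.4×10³)(7.6⁴)/(8·88.0³·24) = 1.0556 N/mm
U = ½kδ² = 0.5 × 1.0556 × 14.8² = 115.61 N·mm = 0.11561 J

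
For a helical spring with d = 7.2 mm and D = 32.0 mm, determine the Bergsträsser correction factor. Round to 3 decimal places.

1.338

C = D/d = 32.0/7.2 = 4.4444
K_B = (4C+2)/(4C−3) = 19.778/14.778 = 1.3383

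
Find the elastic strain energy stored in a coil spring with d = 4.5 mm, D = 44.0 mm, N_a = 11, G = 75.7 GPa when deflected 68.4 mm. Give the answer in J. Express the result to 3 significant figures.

k = Gd⁴/(8D³N_a) = (75.7×10³)(4.5⁴)/(8·44.0³·11) = 4.141 N/mm
U = ½kδ² = 0.5 × 4.141 × 68.4² = 9687 N·mm = 9.687 J

9.69 J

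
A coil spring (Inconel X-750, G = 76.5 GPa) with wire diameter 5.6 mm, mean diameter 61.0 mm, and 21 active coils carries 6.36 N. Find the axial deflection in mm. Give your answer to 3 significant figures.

3.22 mm

k = Gd⁴/(8D³N_a) = (76.5×10³)(5.6⁴)/(8·61.0³·21) = 1.9729 N/mm
δ = F/k = 6.36 / 1.9729 = 3.2236 mm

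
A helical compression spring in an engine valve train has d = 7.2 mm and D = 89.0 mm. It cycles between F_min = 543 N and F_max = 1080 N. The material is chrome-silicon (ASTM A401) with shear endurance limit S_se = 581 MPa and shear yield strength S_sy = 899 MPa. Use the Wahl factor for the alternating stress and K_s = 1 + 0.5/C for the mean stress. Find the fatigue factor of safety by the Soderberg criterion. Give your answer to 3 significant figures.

C = D/d = 89.0/7.2 = 12.3611; K_W = (4C−1)/(4C−4)+0.615/C = 1.1158; K_s = 1+0.5/C = 1.0404
F_a = (F_max−F_min)/2 = 268.5 N; F_m = (F_max+F_min)/2 = 811.5 N
τ_a = K_W·8F_aD/(πd³) = 1.1158 × 163.03 = 181.91 MPa
τ_m = K_s·8F_mD/(πd³) = 1.0404 × 492.74 = 512.67 MPa
Soderberg: 1/n_f = τ_a/S_se + τ_m/S_sy = 181.91/581 + 512.67/899 = 0.31309 + 0.57027 = 0.88337
n_f = 1/0.88337 = 1.132

1.13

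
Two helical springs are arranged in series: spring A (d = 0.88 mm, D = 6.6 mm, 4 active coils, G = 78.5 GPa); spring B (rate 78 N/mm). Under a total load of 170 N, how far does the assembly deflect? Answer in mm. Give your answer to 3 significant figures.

35.4 mm

k_A = Gd⁴/(8D³N_a) = (78.5×10³)(0.88⁴)/(8·6.6³·4) = 5.117 N/mm
Series: 1/k_eq = 1/5.117 + 1/78 = 0.20825; k_eq = 4.802 N/mm
δ = F/k_eq = 170/4.802 = 35.402 mm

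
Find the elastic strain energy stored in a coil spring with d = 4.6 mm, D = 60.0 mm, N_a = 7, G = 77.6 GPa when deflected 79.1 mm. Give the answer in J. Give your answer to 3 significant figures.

8.99 J

k = Gd⁴/(8D³N_a) = (77.6×10³)(4.6⁴)/(8·60.0³·7) = 2.8724 N/mm
U = ½kδ² = 0.5 × 2.8724 × 79.1² = 8986.2 N·mm = 8.9862 J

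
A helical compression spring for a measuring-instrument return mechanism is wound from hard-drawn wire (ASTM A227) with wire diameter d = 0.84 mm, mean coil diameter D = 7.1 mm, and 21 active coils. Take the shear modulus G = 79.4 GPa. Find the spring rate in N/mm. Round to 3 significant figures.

k = Gd⁴/(8D³N_a) = (79.4×10³ × 0.84⁴) / (8 × 7.1³ × 21)
  = 39531 / 60129 = 0.65744 N/mm

0.657 N/mm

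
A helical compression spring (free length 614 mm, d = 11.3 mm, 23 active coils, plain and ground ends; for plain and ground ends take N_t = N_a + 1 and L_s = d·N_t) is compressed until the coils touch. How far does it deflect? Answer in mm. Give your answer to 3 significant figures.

N_t = 24; L_s = 11.3·24 = 271.2 mm
δ_solid = L₀ − L_s = 614 − 271.2 = 342.8 mm

343 mm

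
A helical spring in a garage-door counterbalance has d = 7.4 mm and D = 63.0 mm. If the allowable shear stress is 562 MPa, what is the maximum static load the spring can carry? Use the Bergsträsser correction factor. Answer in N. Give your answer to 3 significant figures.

1220 N

C = D/d = 63.0/7.4 = 8.5135
K_B = (4C+2)/(4C−3) = 36.054/31.054 = 1.1610
τ_max = K·8FD/(πd³) → F_max = τ_allow·πd³/(8DK)
F_max = 562·π·7.4³/(8·63.0·1.1610) = 7.1545e+05/585.15 = 1222.7 N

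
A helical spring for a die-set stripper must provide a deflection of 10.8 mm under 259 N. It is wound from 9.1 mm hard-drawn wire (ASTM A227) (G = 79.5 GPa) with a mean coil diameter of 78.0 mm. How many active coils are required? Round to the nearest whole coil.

6

Required rate k = F/δ = 259/10.8 = 23.981 N/mm
N_a = Gd⁴/(8D³k) = (79.5×10³ × 9.1⁴)/(8 × 78.0³ × 23.981)
    = 5.45171e+08 / 9.10437e+07 = 5.988 → 6 coils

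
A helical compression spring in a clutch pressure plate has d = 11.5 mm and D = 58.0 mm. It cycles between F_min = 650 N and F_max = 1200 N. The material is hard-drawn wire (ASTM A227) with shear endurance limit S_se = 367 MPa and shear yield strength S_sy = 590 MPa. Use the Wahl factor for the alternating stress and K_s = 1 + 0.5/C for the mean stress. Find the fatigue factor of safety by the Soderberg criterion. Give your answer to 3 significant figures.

3.81

C = D/d = 58.0/11.5 = 5.0435; K_W = (4C−1)/(4C−4)+0.615/C = 1.3074; K_s = 1+0.5/C = 1.0991
F_a = (F_max−F_min)/2 = 275 N; F_m = (F_max+F_min)/2 = 925 N
τ_a = K_W·8F_aD/(πd³) = 1.3074 × 26.706 = 34.916 MPa
τ_m = K_s·8F_mD/(πd³) = 1.0991 × 89.829 = 98.734 MPa
Soderberg: 1/n_f = τ_a/S_se + τ_m/S_sy = 34.916/367 + 98.734/590 = 0.09514 + 0.16735 = 0.26249
n_f = 1/0.26249 = 3.81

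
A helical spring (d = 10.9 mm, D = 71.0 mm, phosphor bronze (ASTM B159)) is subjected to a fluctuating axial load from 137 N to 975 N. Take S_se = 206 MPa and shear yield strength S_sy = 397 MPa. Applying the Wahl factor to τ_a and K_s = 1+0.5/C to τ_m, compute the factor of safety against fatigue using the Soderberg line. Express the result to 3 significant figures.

C = D/d = 71.0/10.9 = 6.5138; K_W = (4C−1)/(4C−4)+0.615/C = 1.2304; K_s = 1+0.5/C = 1.0768
F_a = (F_max−F_min)/2 = 419 N; F_m = (F_max+F_min)/2 = 556 N
τ_a = K_W·8F_aD/(πd³) = 1.2304 × 58.497 = 71.977 MPa
τ_m = K_s·8F_mD/(πd³) = 1.0768 × 77.624 = 83.582 MPa
Soderberg: 1/n_f = τ_a/S_se + τ_m/S_sy = 71.977/206 + 83.582/397 = 0.34940 + 0.21053 = 0.55994
n_f = 1/0.55994 = 1.786

1.79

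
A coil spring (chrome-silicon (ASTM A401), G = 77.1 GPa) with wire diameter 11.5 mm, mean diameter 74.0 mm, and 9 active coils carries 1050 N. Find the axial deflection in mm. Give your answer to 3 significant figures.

k = Gd⁴/(8D³N_a) = (77.1×10³)(11.5⁴)/(8·74.0³·9) = 46.219 N/mm
δ = F/k = 1050 / 46.219 = 22.718 mm

22.7 mm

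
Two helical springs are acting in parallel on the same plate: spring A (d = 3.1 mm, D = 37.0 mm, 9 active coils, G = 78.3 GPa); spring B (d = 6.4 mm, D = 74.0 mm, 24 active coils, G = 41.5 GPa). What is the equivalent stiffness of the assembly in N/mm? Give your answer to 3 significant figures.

2.88 N/mm

k_A = Gd⁴/(8D³N_a) = (78.3×10³)(3.1⁴)/(8·37.0³·9) = 1.9828 N/mm
k_B = Gd⁴/(8D³N_a) = (41.5×10³)(6.4⁴)/(8·74.0³·24) = 0.89489 N/mm
Parallel: k_eq = 1.9828 + 0.89489 = 2.8777 N/mm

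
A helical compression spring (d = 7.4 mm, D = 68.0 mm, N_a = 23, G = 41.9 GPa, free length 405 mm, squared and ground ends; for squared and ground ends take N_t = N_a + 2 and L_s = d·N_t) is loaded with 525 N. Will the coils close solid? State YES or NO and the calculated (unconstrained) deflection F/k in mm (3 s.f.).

YES, δ = 242 mm

k = Gd⁴/(8D³N_a) = (41.9×10³)(7.4⁴)/(8·68.0³·23) = 2.1717 N/mm
N_t = 25; L_s = 7.4·25 = 185 mm; δ_solid = L₀ − L_s = 405 − 185 = 220 mm
δ = F/k = 525/2.1717 = 241.75 mm
δ ≥ δ_solid → spring goes solid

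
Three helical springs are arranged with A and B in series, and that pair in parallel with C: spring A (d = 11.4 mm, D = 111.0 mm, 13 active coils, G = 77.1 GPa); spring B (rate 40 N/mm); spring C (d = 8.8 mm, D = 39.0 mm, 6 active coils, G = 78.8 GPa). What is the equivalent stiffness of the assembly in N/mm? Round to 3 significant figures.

k_A = Gd⁴/(8D³N_a) = (77.1×10³)(11.4⁴)/(8·111.0³·13) = 9.1553 N/mm
k_C = Gd⁴/(8D³N_a) = (78.8×10³)(8.8⁴)/(8·39.0³·6) = 165.97 N/mm
Springs A,B series: k_AB = 1/(1/9.1553+1/40) = 7.4501 N/mm; parallel with C: k_eq = 7.4501+165.97 = 173.42 N/mm

173 N/mm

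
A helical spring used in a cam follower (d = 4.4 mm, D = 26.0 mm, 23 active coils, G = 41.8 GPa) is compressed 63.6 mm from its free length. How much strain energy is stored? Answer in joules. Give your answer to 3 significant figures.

k = Gd⁴/(8D³N_a) = (41.8×10³)(4.4⁴)/(8·26.0³·23) = 4.8445 N/mm
U = ½kδ² = 0.5 × 4.8445 × 63.6² = 9797.9 N·mm = 9.7979 J

9.80 J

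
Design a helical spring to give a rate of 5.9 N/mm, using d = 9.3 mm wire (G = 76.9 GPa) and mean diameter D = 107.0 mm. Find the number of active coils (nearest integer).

N_a = Gd⁴/(8D³k) = (76.9×10³ × 9.3⁴)/(8 × 107.0³ × 5.9)
    = 5.75252e+08 / 5.7822e+07 = 9.949 → 10 coils

10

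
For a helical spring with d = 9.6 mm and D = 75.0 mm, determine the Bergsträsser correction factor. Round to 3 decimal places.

C = D/d = 75.0/9.6 = 7.8125
K_B = (4C+2)/(4C−3) = 33.250/28.250 = 1.1770

1.177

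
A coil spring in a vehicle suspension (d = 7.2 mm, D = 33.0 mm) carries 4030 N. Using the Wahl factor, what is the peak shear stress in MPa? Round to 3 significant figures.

1220 MPa

Spring index C = D/d = 33.0/7.2 = 4.5833
K_W = (4C−1)/(4C−4) + 0.615/C = 17.333/14.333 + 0.1342 = 1.3435
τ₀ = 8FD/(πd³) = 8·4030·33.0/(π·7.2³) = 1.06392e+06/1172.6 = 907.32 MPa
τ_max = K·τ₀ = 1.3435 × 907.32 = 1219 MPa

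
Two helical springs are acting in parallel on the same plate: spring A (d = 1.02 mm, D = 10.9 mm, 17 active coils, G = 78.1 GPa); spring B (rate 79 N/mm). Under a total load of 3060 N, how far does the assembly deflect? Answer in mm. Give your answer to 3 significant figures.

38.5 mm

k_A = Gd⁴/(8D³N_a) = (78.1×10³)(1.02⁴)/(8·10.9³·17) = 0.47999 N/mm
Parallel: k_eq = 0.47999 + 79 = 79.48 N/mm
δ = F/k_eq = 3060/79.48 = 38.5 mm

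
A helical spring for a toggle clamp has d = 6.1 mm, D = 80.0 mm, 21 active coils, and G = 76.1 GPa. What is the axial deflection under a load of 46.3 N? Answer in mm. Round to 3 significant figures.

37.8 mm

k = Gd⁴/(8D³N_a) = (76.1×10³)(6.1⁴)/(8·80.0³·21) = 1.225 N/mm
δ = F/k = 46.3 / 1.225 = 37.797 mm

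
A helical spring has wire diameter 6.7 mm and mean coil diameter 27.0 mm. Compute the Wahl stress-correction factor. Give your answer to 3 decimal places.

1.400

C = D/d = 27.0/6.7 = 4.0299
K_W = (4C−1)/(4C−4) + 0.615/C = 15.119/12.119 + 0.1526 = 1.4001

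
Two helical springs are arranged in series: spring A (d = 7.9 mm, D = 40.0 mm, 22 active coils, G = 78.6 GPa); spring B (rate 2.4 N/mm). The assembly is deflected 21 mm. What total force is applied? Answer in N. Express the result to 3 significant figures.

46.3 N

k_A = Gd⁴/(8D³N_a) = (78.6×10³)(7.9⁴)/(8·40.0³·22) = 27.179 N/mm
Series: 1/k_eq = 1/27.179 + 1/2.4 = 0.45346; k_eq = 2.2053 N/mm
F = k_eq·δ = 2.2053·21 = 46.311 N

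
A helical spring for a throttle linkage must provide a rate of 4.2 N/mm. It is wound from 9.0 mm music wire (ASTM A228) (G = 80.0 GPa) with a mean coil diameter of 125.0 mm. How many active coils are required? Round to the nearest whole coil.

N_a = Gd⁴/(8D³k) = (80.0×10³ × 9.0⁴)/(8 × 125.0³ × 4.2)
    = 5.2488e+08 / 6.5625e+07 = 7.998 → 8 coils

8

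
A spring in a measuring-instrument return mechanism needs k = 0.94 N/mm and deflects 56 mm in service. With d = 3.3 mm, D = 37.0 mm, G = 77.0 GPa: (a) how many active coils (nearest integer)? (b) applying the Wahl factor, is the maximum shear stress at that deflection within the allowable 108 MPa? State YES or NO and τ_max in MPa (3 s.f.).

N_a = Gd⁴/(8D³k) = (77.0×10³)(3.3⁴)/(8·37.0³·0.94) = 23.97 → N_a = 24
Actual rate k = Gd⁴/(8D³·24) = 0.93894 N/mm
Working load F = kδ = 0.93894·56 = 52.581 N
C = 37.0/3.3 = 11.2121; K_W = (4C−1)/(4C−4)+0.615/C = 1.1283
τ_max = K_W·8FD/(πd³) = 1.1283·137.86 = 155.54 MPa
τ_max > 108 MPa → exceeds allowable

(a) 24 coils; (b) NO, τ_max = 156 MPa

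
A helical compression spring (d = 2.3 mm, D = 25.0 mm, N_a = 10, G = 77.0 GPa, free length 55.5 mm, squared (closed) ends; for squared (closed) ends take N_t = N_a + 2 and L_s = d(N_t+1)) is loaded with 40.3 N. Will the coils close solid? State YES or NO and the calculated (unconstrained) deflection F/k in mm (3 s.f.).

NO, δ = 23.4 mm

k = Gd⁴/(8D³N_a) = (77.0×10³)(2.3⁴)/(8·25.0³·10) = 1.7238 N/mm
N_t = 12; L_s = 2.3·13 = 29.9 mm; δ_solid = L₀ − L_s = 55.5 − 29.9 = 25.6 mm
δ = F/k = 40.3/1.7238 = 23.378 mm
δ < δ_solid → spring does not go solid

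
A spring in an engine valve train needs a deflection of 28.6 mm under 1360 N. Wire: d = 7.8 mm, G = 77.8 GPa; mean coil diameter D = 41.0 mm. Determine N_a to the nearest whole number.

Required rate k = F/δ = 1360/28.6 = 47.552 N/mm
N_a = Gd⁴/(8D³k) = (77.8×10³ × 7.8⁴)/(8 × 41.0³ × 47.552)
    = 2.87977e+08 / 2.62189e+07 = 10.98 → 11 coils

11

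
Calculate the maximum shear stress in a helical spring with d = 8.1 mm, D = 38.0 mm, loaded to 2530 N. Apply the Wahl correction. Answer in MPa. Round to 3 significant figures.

Spring index C = D/d = 38.0/8.1 = 4.6914
K_W = (4C−1)/(4C−4) + 0.615/C = 17.765/14.765 + 0.1311 = 1.3343
τ₀ = 8FD/(πd³) = 8·2530·38.0/(π·8.1³) = 769120/1669.6 = 460.67 MPa
τ_max = K·τ₀ = 1.3343 × 460.67 = 614.66 MPa

615 MPa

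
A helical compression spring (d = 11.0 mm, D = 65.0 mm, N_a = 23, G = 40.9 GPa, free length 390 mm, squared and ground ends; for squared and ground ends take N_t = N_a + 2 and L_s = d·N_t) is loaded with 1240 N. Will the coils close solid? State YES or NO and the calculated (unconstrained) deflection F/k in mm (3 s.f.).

k = Gd⁴/(8D³N_a) = (40.9×10³)(11.0⁴)/(8·65.0³·23) = 11.85 N/mm
N_t = 25; L_s = 11.0·25 = 275 mm; δ_solid = L₀ − L_s = 390 − 275 = 115 mm
δ = F/k = 1240/11.85 = 104.64 mm
δ < δ_solid → spring does not go solid

NO, δ = 105 mm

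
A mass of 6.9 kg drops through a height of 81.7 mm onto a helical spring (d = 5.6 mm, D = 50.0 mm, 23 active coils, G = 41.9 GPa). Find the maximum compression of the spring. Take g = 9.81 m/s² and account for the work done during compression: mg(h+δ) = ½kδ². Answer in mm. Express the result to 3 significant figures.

k = Gd⁴/(8D³N_a) = (41.9×10³)(5.6⁴)/(8·50.0³·23) = 1.7916 N/mm
W = mg = 6.9 × 9.81 = 67.689 N
½kδ² − Wδ − Wh = 0 → δ = (W + √(W² + 2kWh))/k
δ = (67.689 + √(4581.8 + 19815.7))/1.7916 = (67.689 + 156.2)/1.7916 = 124.96 mm

125 mm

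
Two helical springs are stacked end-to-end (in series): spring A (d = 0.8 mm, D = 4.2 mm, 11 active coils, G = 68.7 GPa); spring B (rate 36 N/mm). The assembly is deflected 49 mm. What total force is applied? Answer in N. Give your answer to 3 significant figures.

k_A = Gd⁴/(8D³N_a) = (68.7×10³)(0.8⁴)/(8·4.2³·11) = 4.316 N/mm
Series: 1/k_eq = 1/4.316 + 1/36 = 0.25947; k_eq = 3.854 N/mm
F = k_eq·δ = 3.854·49 = 188.85 N

189 N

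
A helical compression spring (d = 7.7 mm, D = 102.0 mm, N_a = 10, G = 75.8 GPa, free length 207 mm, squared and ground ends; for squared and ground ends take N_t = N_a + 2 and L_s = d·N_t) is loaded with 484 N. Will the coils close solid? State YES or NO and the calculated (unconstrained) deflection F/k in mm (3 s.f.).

YES, δ = 154 mm

k = Gd⁴/(8D³N_a) = (75.8×10³)(7.7⁴)/(8·102.0³·10) = 3.1386 N/mm
N_t = 12; L_s = 7.7·12 = 92.4 mm; δ_solid = L₀ − L_s = 207 − 92.4 = 114.6 mm
δ = F/k = 484/3.1386 = 154.21 mm
δ ≥ δ_solid → spring goes solid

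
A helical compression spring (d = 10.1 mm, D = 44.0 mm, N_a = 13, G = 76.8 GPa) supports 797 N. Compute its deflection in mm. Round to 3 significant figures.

8.83 mm

k = Gd⁴/(8D³N_a) = (76.8×10³)(10.1⁴)/(8·44.0³·13) = 90.21 N/mm
δ = F/k = 797 / 90.21 = 8.8349 mm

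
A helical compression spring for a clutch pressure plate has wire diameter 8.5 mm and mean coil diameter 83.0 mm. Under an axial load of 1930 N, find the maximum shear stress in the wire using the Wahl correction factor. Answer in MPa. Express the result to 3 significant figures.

763 MPa

Spring index C = D/d = 83.0/8.5 = 9.7647
K_W = (4C−1)/(4C−4) + 0.615/C = 38.059/35.059 + 0.0630 = 1.1486
τ₀ = 8FD/(πd³) = 8·1930·83.0/(π·8.5³) = 1.28152e+06/1929.3 = 664.23 MPa
τ_max = K·τ₀ = 1.1486 × 664.23 = 762.9 MPa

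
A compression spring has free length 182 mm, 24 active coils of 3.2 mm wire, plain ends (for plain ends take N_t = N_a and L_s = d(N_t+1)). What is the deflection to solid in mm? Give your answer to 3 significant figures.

102 mm

N_t = 24; L_s = 3.2·25 = 80 mm
δ_solid = L₀ − L_s = 182 − 80 = 102 mm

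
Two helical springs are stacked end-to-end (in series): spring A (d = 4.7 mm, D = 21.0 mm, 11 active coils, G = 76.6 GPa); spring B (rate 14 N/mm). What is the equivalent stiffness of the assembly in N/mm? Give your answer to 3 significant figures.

10.7 N/mm

k_A = Gd⁴/(8D³N_a) = (76.6×10³)(4.7⁴)/(8·21.0³·11) = 45.865 N/mm
Series: 1/k_eq = 1/45.865 + 1/14 = 0.093232; k_eq = 10.726 N/mm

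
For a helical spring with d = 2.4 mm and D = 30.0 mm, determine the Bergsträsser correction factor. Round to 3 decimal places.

1.106

C = D/d = 30.0/2.4 = 12.5000
K_B = (4C+2)/(4C−3) = 52.000/47.000 = 1.1064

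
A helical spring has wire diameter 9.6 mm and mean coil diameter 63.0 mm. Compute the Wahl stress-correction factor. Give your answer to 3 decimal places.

C = D/d = 63.0/9.6 = 6.5625
K_W = (4C−1)/(4C−4) + 0.615/C = 25.250/22.250 + 0.0937 = 1.2285

1.229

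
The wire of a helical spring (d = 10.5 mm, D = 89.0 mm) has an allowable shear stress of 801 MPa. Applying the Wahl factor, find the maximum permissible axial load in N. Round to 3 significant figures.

C = D/d = 89.0/10.5 = 8.4762
K_W = (4C−1)/(4C−4) + 0.615/C = 32.905/29.905 + 0.0726 = 1.1729
τ_max = K·8FD/(πd³) → F_max = τ_allow·πd³/(8DK)
F_max = 801·π·10.5³/(8·89.0·1.1729) = 2.9131e+06/835.09 = 3488.3 N

3490 N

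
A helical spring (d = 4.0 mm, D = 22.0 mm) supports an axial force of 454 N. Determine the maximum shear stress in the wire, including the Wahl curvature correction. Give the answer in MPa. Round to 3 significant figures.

508 MPa

Spring index C = D/d = 22.0/4.0 = 5.5000
K_W = (4C−1)/(4C−4) + 0.615/C = 21.000/18.000 + 0.1118 = 1.2785
τ₀ = 8FD/(πd³) = 8·454·22.0/(π·4.0³) = 79904/201.06 = 397.41 MPa
τ_max = K·τ₀ = 1.2785 × 397.41 = 508.08 MPa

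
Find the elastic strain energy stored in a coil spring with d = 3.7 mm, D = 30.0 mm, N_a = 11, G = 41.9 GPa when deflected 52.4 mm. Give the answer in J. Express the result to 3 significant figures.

4.54 J

k = Gd⁴/(8D³N_a) = (41.9×10³)(3.7⁴)/(8·30.0³·11) = 3.305 N/mm
U = ½kδ² = 0.5 × 3.305 × 52.4² = 4537.4 N·mm = 4.5374 J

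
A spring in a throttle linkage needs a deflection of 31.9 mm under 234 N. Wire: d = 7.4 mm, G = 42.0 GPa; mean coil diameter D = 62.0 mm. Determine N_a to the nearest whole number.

9

Required rate k = F/δ = 234/31.9 = 7.3354 N/mm
N_a = Gd⁴/(8D³k) = (42.0×10³ × 7.4⁴)/(8 × 62.0³ × 7.3354)
    = 1.25944e+08 / 1.39859e+07 = 9.005 → 9 coils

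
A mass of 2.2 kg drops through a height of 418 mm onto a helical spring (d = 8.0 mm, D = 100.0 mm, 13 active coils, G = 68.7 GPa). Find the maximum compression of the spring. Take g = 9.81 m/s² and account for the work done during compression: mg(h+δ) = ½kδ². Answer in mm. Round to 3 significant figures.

k = Gd⁴/(8D³N_a) = (68.7×10³)(8.0⁴)/(8·100.0³·13) = 2.7057 N/mm
W = mg = 2.2 × 9.81 = 21.582 N
½kδ² − Wδ − Wh = 0 → δ = (W + √(W² + 2kWh))/k
δ = (21.582 + √(465.78 + 48818.1))/2.7057 = (21.582 + 222)/2.7057 = 90.025 mm

90.0 mm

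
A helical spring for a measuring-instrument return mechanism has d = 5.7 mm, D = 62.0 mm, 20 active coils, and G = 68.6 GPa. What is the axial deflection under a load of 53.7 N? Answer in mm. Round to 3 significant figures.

28.3 mm

k = Gd⁴/(8D³N_a) = (68.6×10³)(5.7⁴)/(8·62.0³·20) = 1.899 N/mm
δ = F/k = 53.7 / 1.899 = 28.278 mm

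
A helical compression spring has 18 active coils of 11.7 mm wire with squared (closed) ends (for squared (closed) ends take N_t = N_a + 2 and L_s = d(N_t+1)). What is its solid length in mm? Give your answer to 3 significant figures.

246 mm

squared (closed) ends: N_t = N_a + 2 = 18 + 2 = 20
L_s = d·(N_t+1) = 11.7 × 21 = 245.7 mm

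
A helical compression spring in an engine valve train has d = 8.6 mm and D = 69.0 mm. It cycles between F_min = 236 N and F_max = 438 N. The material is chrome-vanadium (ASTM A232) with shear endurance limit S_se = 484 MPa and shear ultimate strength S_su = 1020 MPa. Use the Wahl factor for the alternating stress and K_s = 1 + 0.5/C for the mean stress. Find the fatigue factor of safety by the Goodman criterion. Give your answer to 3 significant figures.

C = D/d = 69.0/8.6 = 8.0233; K_W = (4C−1)/(4C−4)+0.615/C = 1.1834; K_s = 1+0.5/C = 1.0623
F_a = (F_max−F_min)/2 = 101 N; F_m = (F_max+F_min)/2 = 337 N
τ_a = K_W·8F_aD/(πd³) = 1.1834 × 27.901 = 33.019 MPa
τ_m = K_s·8F_mD/(πd³) = 1.0623 × 93.094 = 98.896 MPa
Goodman: 1/n_f = τ_a/S_se + τ_m/S_su = 33.019/484 + 98.896/1020 = 0.06822 + 0.09696 = 0.16518
n_f = 1/0.16518 = 6.054

6.05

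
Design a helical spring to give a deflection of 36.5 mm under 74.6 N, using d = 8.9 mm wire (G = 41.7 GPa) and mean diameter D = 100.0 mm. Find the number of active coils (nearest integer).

Required rate k = F/δ = 74.6/36.5 = 2.0438 N/mm
N_a = Gd⁴/(8D³k) = (41.7×10³ × 8.9⁴)/(8 × 100.0³ × 2.0438)
    = 2.61635e+08 / 1.63507e+07 = 16 → 16 coils

16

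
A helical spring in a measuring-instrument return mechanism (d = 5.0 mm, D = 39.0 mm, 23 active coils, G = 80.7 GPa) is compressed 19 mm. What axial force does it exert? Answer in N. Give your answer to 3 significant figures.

87.8 N

k = Gd⁴/(8D³N_a) = (80.7×10³)(5.0⁴)/(8·39.0³·23) = 4.6211 N/mm
F = k·δ = 4.6211 × 19 = 87.8 N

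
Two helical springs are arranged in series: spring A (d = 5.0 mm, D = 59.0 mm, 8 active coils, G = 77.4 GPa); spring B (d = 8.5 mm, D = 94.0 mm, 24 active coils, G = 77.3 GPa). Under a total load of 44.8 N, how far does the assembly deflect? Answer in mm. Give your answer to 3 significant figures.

29.9 mm

k_A = Gd⁴/(8D³N_a) = (77.4×10³)(5.0⁴)/(8·59.0³·8) = 3.6803 N/mm
k_B = Gd⁴/(8D³N_a) = (77.3×10³)(8.5⁴)/(8·94.0³·24) = 2.5303 N/mm
Series: 1/k_eq = 1/3.6803 + 1/2.5303 = 0.66693; k_eq = 1.4994 N/mm
δ = F/k_eq = 44.8/1.4994 = 29.878 mm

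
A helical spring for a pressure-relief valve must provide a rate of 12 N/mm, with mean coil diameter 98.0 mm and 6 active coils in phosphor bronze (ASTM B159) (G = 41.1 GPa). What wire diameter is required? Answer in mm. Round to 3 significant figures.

10.7 mm

d = (8D³N_a·k / G)^(1/4) = (8·98.0³·6·12 / (41.1×10³))^0.25
  = (13190)^0.25 = 10.7168 mm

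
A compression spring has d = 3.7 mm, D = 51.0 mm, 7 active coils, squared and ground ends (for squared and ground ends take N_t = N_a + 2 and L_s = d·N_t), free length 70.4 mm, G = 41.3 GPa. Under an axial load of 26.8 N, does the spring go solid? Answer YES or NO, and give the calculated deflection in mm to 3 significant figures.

k = Gd⁴/(8D³N_a) = (41.3×10³)(3.7⁴)/(8·51.0³·7) = 1.042 N/mm
N_t = 9; L_s = 3.7·9 = 33.3 mm; δ_solid = L₀ − L_s = 70.4 − 33.3 = 37.1 mm
δ = F/k = 26.8/1.042 = 25.72 mm
δ < δ_solid → spring does not go solid

NO, δ = 25.7 mm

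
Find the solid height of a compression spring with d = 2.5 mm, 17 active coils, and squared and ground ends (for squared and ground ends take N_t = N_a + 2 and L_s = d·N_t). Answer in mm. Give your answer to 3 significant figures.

47.5 mm

squared and ground ends: N_t = N_a + 2 = 17 + 2 = 19
L_s = d·N_t = 2.5 × 19 = 47.5 mm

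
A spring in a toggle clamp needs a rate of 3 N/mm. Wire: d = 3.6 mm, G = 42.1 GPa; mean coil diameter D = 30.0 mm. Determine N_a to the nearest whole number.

11

N_a = Gd⁴/(8D³k) = (42.1×10³ × 3.6⁴)/(8 × 30.0³ × 3)
    = 7.07118e+06 / 648000 = 10.91 → 11 coils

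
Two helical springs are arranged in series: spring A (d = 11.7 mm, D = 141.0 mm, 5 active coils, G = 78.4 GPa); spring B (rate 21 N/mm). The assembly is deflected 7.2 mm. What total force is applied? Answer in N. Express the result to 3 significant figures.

k_A = Gd⁴/(8D³N_a) = (78.4×10³)(11.7⁴)/(8·141.0³·5) = 13.102 N/mm
Series: 1/k_eq = 1/13.102 + 1/21 = 0.12394; k_eq = 8.0683 N/mm
F = k_eq·δ = 8.0683·7.2 = 58.091 N

58.1 N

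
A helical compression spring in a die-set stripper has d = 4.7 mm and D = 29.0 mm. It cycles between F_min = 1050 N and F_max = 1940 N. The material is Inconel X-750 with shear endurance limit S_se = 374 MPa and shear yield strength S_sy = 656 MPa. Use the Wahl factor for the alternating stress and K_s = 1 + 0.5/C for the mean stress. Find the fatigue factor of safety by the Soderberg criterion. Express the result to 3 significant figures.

C = D/d = 29.0/4.7 = 6.1702; K_W = (4C−1)/(4C−4)+0.615/C = 1.2447; K_s = 1+0.5/C = 1.0810
F_a = (F_max−F_min)/2 = 445 N; F_m = (F_max+F_min)/2 = 1495 N
τ_a = K_W·8F_aD/(πd³) = 1.2447 × 316.52 = 393.99 MPa
τ_m = K_s·8F_mD/(πd³) = 1.0810 × 1063.4 = 1149.5 MPa
Soderberg: 1/n_f = τ_a/S_se + τ_m/S_sy = 393.99/374 + 1149.5/656 = 1.05344 + 1.75235 = 2.8058
n_f = 1/2.8058 = 0.3564

0.356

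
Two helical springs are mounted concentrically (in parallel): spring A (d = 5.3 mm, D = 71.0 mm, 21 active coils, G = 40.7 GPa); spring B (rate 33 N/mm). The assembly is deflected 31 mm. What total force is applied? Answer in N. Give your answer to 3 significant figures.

k_A = Gd⁴/(8D³N_a) = (40.7×10³)(5.3⁴)/(8·71.0³·21) = 0.53409 N/mm
Parallel: k_eq = 0.53409 + 33 = 33.534 N/mm
F = k_eq·δ = 33.534·31 = 1039.6 N

1040 N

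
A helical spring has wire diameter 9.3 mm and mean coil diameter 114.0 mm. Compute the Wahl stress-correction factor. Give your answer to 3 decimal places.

1.117

C = D/d = 114.0/9.3 = 12.2581
K_W = (4C−1)/(4C−4) + 0.615/C = 48.032/45.032 + 0.0502 = 1.1168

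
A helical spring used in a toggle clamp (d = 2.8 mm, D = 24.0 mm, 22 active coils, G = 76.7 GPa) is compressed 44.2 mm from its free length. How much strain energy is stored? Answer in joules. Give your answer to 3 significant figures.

k = Gd⁴/(8D³N_a) = (76.7×10³)(2.8⁴)/(8·24.0³·22) = 1.9377 N/mm
U = ½kδ² = 0.5 × 1.9377 × 44.2² = 1892.8 N·mm = 1.8928 J

1.89 J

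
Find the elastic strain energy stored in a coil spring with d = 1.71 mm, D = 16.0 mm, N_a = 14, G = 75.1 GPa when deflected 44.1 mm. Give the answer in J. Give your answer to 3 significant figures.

1.36 J

k = Gd⁴/(8D³N_a) = (75.1×10³)(1.71⁴)/(8·16.0³·14) = 1.3997 N/mm
U = ½kδ² = 0.5 × 1.3997 × 44.1² = 1361.1 N·mm = 1.3611 J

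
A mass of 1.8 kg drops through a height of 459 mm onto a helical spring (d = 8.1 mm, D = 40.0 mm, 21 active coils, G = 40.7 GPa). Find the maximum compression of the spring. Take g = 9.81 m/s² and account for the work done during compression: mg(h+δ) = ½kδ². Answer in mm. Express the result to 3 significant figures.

32.6 mm

k = Gd⁴/(8D³N_a) = (40.7×10³)(8.1⁴)/(8·40.0³·21) = 16.295 N/mm
W = mg = 1.8 × 9.81 = 17.658 N
½kδ² − Wδ − Wh = 0 → δ = (W + √(W² + 2kWh))/k
δ = (17.658 + √(311.8 + 264137))/16.295 = (17.658 + 514.25)/16.295 = 32.643 mm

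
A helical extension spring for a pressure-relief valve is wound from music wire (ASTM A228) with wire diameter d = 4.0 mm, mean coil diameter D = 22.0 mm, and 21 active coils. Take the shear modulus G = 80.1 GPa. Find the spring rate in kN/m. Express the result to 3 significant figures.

k = Gd⁴/(8D³N_a) = (80.1×10³ × 4.0⁴) / (8 × 22.0³ × 21)
  = 2.05056e+07 / 1.78886e+06 = 11.463 N/mm

11.5 kN/m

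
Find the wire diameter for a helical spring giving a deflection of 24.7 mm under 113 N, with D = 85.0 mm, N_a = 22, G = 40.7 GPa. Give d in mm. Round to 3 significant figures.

Required rate k = F/δ = 113/24.7 = 4.5749 N/mm
d = (8D³N_a·k / G)^(1/4) = (8·85.0³·22·4.5749 / (40.7×10³))^0.25
  = (12149)^0.25 = 10.4988 mm

10.5 mm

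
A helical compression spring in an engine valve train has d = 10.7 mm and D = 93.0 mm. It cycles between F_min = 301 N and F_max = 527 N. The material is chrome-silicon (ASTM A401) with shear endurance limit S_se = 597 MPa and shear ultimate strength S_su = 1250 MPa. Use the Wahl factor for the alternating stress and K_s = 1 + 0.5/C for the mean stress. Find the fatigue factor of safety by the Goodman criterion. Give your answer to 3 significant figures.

C = D/d = 93.0/10.7 = 8.6916; K_W = (4C−1)/(4C−4)+0.615/C = 1.1683; K_s = 1+0.5/C = 1.0575
F_a = (F_max−F_min)/2 = 113 N; F_m = (F_max+F_min)/2 = 414 N
τ_a = K_W·8F_aD/(πd³) = 1.1683 × 21.845 = 25.521 MPa
τ_m = K_s·8F_mD/(πd³) = 1.0575 × 80.034 = 84.638 MPa
Goodman: 1/n_f = τ_a/S_se + τ_m/S_su = 25.521/597 + 84.638/1250 = 0.04275 + 0.06771 = 0.11046
n_f = 1/0.11046 = 9.053

9.05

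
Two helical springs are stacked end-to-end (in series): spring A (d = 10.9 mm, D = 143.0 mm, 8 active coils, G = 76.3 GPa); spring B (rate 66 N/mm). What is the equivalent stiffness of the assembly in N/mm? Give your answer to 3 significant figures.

5.29 N/mm

k_A = Gd⁴/(8D³N_a) = (76.3×10³)(10.9⁴)/(8·143.0³·8) = 5.755 N/mm
Series: 1/k_eq = 1/5.755 + 1/66 = 0.18891; k_eq = 5.2934 N/mm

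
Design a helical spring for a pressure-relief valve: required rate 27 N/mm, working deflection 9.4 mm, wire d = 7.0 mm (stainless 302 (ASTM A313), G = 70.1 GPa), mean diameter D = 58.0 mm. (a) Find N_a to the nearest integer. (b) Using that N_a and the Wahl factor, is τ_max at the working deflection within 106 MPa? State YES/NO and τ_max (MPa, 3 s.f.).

(a) 4 coils; (b) NO, τ_max = 128 MPa

N_a = Gd⁴/(8D³k) = (70.1×10³)(7.0⁴)/(8·58.0³·27) = 3.994 → N_a = 4
Actual rate k = Gd⁴/(8D³·4) = 26.957 N/mm
Working load F = kδ = 26.957·9.4 = 253.4 N
C = 58.0/7.0 = 8.2857; K_W = (4C−1)/(4C−4)+0.615/C = 1.1772
τ_max = K_W·8FD/(πd³) = 1.1772·109.11 = 128.44 MPa
τ_max > 106 MPa → exceeds allowable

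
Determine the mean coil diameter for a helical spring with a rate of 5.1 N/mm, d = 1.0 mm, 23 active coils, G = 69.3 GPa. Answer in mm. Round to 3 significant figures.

4.20 mm

D = (Gd⁴/(8N_a·k))^(1/3) = (69.3×10³·1.0⁴/(8·23·5.1))^(1/3)
  = (73.8491)^(1/3) = 4.1955 mm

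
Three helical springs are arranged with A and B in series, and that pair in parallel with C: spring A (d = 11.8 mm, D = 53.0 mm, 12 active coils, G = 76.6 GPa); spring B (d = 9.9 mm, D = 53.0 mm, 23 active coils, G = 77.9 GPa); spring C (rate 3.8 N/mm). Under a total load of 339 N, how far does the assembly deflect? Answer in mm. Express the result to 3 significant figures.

13.3 mm

k_A = Gd⁴/(8D³N_a) = (76.6×10³)(11.8⁴)/(8·53.0³·12) = 103.91 N/mm
k_B = Gd⁴/(8D³N_a) = (77.9×10³)(9.9⁴)/(8·53.0³·23) = 27.317 N/mm
Springs A,B series: k_AB = 1/(1/103.91+1/27.317) = 21.631 N/mm; parallel with C: k_eq = 21.631+3.8 = 25.431 N/mm
δ = F/k_eq = 339/25.431 = 13.33 mm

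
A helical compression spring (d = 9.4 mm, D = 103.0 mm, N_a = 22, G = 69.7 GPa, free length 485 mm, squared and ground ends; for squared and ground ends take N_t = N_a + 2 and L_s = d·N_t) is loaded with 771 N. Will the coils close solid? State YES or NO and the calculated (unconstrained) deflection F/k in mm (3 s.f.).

k = Gd⁴/(8D³N_a) = (69.7×10³)(9.4⁴)/(8·103.0³·22) = 2.8296 N/mm
N_t = 24; L_s = 9.4·24 = 225.6 mm; δ_solid = L₀ − L_s = 485 − 225.6 = 259.4 mm
δ = F/k = 771/2.8296 = 272.48 mm
δ ≥ δ_solid → spring goes solid

YES, δ = 272 mm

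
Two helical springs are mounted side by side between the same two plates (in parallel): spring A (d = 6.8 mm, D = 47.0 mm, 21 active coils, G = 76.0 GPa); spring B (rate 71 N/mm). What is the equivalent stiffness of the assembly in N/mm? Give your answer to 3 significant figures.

80.3 N/mm

k_A = Gd⁴/(8D³N_a) = (76.0×10³)(6.8⁴)/(8·47.0³·21) = 9.3164 N/mm
Parallel: k_eq = 9.3164 + 71 = 80.316 N/mm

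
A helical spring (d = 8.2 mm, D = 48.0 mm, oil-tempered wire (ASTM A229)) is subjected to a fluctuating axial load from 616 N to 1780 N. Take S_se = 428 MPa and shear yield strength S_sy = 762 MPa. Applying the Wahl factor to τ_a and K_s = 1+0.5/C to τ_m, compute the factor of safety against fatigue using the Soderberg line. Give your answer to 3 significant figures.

1.32

C = D/d = 48.0/8.2 = 5.8537; K_W = (4C−1)/(4C−4)+0.615/C = 1.2596; K_s = 1+0.5/C = 1.0854
F_a = (F_max−F_min)/2 = 582 N; F_m = (F_max+F_min)/2 = 1198 N
τ_a = K_W·8F_aD/(πd³) = 1.2596 × 129.02 = 162.51 MPa
τ_m = K_s·8F_mD/(πd³) = 1.0854 × 265.58 = 288.27 MPa
Soderberg: 1/n_f = τ_a/S_se + τ_m/S_sy = 162.51/428 + 288.27/762 = 0.37971 + 0.37830 = 0.75801
n_f = 1/0.75801 = 1.319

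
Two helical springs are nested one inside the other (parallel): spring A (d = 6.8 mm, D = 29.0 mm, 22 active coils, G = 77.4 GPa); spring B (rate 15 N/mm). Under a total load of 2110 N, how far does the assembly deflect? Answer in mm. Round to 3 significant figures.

39.4 mm

k_A = Gd⁴/(8D³N_a) = (77.4×10³)(6.8⁴)/(8·29.0³·22) = 38.554 N/mm
Parallel: k_eq = 38.554 + 15 = 53.554 N/mm
δ = F/k_eq = 2110/53.554 = 39.399 mm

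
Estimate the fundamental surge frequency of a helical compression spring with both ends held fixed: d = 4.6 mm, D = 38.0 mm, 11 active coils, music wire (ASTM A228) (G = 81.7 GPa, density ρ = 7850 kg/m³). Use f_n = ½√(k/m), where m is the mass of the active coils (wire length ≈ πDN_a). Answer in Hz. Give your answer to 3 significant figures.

k = Gd⁴/(8D³N_a) = (81.7×10³)(4.6⁴)/(8·38.0³·11) = 7.5757 N/mm = 7575.7 N/m
Wire length L = πDN_a = π·38.0·11 = 1313.2 mm
m = ρ·(πd²/4)·L = 7850 × 16.619×10⁻⁶ m² × 1.3132 m = 0.17132 kg
f_n = ½√(k/m) = 0.5·√(7575.7/0.17132) = 0.5·√(44220) = 105.14 Hz

105 Hz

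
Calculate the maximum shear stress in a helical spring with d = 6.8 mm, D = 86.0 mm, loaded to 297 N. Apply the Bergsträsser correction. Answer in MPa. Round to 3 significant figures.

229 MPa

Spring index C = D/d = 86.0/6.8 = 12.6471
K_B = (4C+2)/(4C−3) = 52.588/47.588 = 1.1051
τ₀ = 8FD/(πd³) = 8·297·86.0/(π·6.8³) = 204336/987.82 = 206.86 MPa
τ_max = K·τ₀ = 1.1051 × 206.86 = 228.59 MPa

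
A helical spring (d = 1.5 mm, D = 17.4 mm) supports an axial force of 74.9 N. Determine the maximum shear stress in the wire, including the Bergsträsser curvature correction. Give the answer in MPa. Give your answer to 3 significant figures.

Spring index C = D/d = 17.4/1.5 = 11.6000
K_B = (4C+2)/(4C−3) = 48.400/43.400 = 1.1152
τ₀ = 8FD/(πd³) = 8·74.9·17.4/(π·1.5³) = 10426.1/10.603 = 983.33 MPa
τ_max = K·τ₀ = 1.1152 × 983.33 = 1096.6 MPa

1100 MPa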